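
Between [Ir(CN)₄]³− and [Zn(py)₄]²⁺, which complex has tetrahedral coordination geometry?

For [Ir(CN)₄]³−: Each cyanide is −1; balancing the −3 overall charge requires Ir(I). Group 9 minus oxidation state 1 gives a d⁸ configuration. A 5d d⁸ ion has a large crystal-field splitting; square planar leaves the high-energy d_{x²−y²} orbital empty and maximises CFSE. → square planar.
For [Zn(py)₄]²⁺: Pyridine is neutral; balancing the +2 overall charge requires Zn(II). Zn sits in group 12, so the d-electron count is 12 − 2 = 10. A d¹⁰ ion has no crystal-field stabilisation preference between square planar and tetrahedral, so four ligands adopt the sterically favoured tetrahedral geometry. → tetrahedral.

[Zn(py)₄]²⁺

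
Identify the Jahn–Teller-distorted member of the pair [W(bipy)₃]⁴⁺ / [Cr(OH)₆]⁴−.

[W(bipy)₃]⁴⁺: Ligand charges: 2,2′-bipyridine is neutral. With an overall charge of +4 the tungsten centre must be in the +4 oxidation state. Tungsten is a group-6 element; W(IV) is therefore d². The d² configuration leaves the e_g set evenly filled (or empty) — no strong Jahn–Teller driving force.
[Cr(OH)₆]⁴−: Summing ligand charges against the −4 overall charge gives an oxidation state of +2 for chromium. Cr sits in group 6, so the d-electron count is 6 − 2 = 4. Hydroxide is a weak-field ligand for a first-row metal, so the complex is high-spin. The t₂g³e_g¹ (high-spin) configuration has an unevenly filled e_g set; the Jahn–Teller theorem predicts a tetragonal distortion (typically axial elongation) to lift the degeneracy.

[Cr(OH)₆]⁴−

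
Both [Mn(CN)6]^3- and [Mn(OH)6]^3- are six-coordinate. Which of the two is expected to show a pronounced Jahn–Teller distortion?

[Mn(CN)6]^3-: Summing ligand charges against the −3 overall charge gives an oxidation state of +3 for manganese. Group 7 minus oxidation state 3 gives a d⁴ configuration. Cyanide is a strong-field ligand (high in the spectrochemical series) for a first-row metal, so the complex is low-spin. The d⁴ configuration leaves the e_g set evenly filled (or empty) — no strong Jahn–Teller driving force.
[Mn(OH)6]^3-: Summing ligand charges against the −3 overall charge gives an oxidation state of +3 for manganese. Mn sits in group 7, so the d-electron count is 7 − 3 = 4. Hydroxide is a weak-field ligand for a first-row metal, so the complex is high-spin. The t₂g³e_g¹ (high-spin) configuration has an unevenly filled e_g set; the Jahn–Teller theorem predicts a tetragonal distortion (typically axial elongation) to lift the degeneracy.

[Mn(OH)6]^3-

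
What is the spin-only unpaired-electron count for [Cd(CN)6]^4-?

Ligand charges: each cyanide is −1. With an overall charge of −4 the cadmium centre must be in the +2 oxidation state.
Cd sits in group 12, so the d-electron count is 12 − 2 = 10.
In an octahedral field the d¹⁰ configuration is t₂g⁶e_g⁴, giving 0 unpaired electrons.

0 unpaired electrons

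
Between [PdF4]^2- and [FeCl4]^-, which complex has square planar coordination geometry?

For [PdF4]^2-: Each fluoride is −1; balancing the −2 overall charge requires Pd(II). Group 10 minus oxidation state 2 gives a d⁸ configuration. A 4d d⁸ ion has a large crystal-field splitting; square planar leaves the high-energy d_{x²−y²} orbital empty and maximises CFSE. → square planar.
For [FeCl4]^-: Summing ligand charges against the −1 overall charge gives an oxidation state of +3 for iron. Fe sits in group 8, so the d-electron count is 8 − 3 = 5. A high-spin d⁵ ion has zero CFSE in either geometry, so four ligands adopt the sterically favoured tetrahedral geometry. → tetrahedral.

[PdF4]^2-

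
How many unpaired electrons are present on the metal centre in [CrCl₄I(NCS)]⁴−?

4 unpaired electrons

Summing ligand charges against the −4 overall charge gives an oxidation state of +2 for chromium.
Chromium is a group-6 element; Cr(II) is therefore d⁴.
The spin state decides the count: Chloride, iodide, and isothiocyanate are weak-field ligands for a first-row metal, so the complex is high-spin.
An octahedral high-spin d⁴ ion is t₂g³e_g¹, giving 4 unpaired electrons.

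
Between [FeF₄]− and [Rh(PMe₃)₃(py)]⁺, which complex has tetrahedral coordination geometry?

For [FeF₄]−: Ligand charges: each fluoride is −1. With an overall charge of −1 the iron centre must be in the +3 oxidation state. Group 8 minus oxidation state 3 gives a d⁵ configuration. A high-spin d⁵ ion has zero CFSE in either geometry, so four ligands adopt the sterically favoured tetrahedral geometry. → tetrahedral.
For [Rh(PMe₃)₃(py)]⁺: Ligand charges: trimethylphosphine is neutral; pyridine is neutral. With an overall charge of +1 the rhodium centre must be in the +1 oxidation state. Group 9 minus oxidation state 1 gives a d⁸ configuration. A 4d d⁸ ion has a large crystal-field splitting; square planar leaves the high-energy d_{x²−y²} orbital empty and maximises CFSE. → square planar.

[FeF₄]−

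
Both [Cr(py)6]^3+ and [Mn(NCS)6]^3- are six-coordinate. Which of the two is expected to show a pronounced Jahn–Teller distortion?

[Cr(py)6]^3+: Pyridine is neutral; balancing the +3 overall charge requires Cr(III). Cr sits in group 6, so the d-electron count is 6 − 3 = 3. The d³ configuration leaves the e_g set evenly filled (or empty) — no strong Jahn–Teller driving force.
[Mn(NCS)6]^3-: Each isothiocyanate is −1; balancing the −3 overall charge requires Mn(III). Manganese is a group-7 element; Mn(III) is therefore d⁴. Isothiocyanate is a weak-field ligand for a first-row metal, so the complex is high-spin. The t₂g³e_g¹ (high-spin) configuration has an unevenly filled e_g set; the Jahn–Teller theorem predicts a tetragonal distortion (typically axial elongation) to lift the degeneracy.

[Mn(NCS)6]^3-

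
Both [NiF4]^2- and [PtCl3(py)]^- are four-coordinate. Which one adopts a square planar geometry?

For [NiF4]^2-: Each fluoride is −1; balancing the −2 overall charge requires Ni(II). Group 10 minus oxidation state 2 gives a d⁸ configuration. Fluoride is a weak-field ligand. With weak-field ligands the CFSE gain from square planar is small, so a 3d d⁸ ion takes the sterically preferred tetrahedral geometry. → tetrahedral.
For [PtCl3(py)]^-: Summing ligand charges against the −1 overall charge gives an oxidation state of +2 for platinum. Platinum is a group-10 element; Pt(II) is therefore d⁸. A 5d d⁸ ion has a large crystal-field splitting; square planar leaves the high-energy d_{x²−y²} orbital empty and maximises CFSE. → square planar.

[PtCl3(py)]^-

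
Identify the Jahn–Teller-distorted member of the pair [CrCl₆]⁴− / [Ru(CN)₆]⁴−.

[CrCl₆]⁴−: Each chloride is −1; balancing the −4 overall charge requires Cr(II). Chromium is a group-6 element; Cr(II) is therefore d⁴. Chloride is a weak-field ligand for a first-row metal, so the complex is high-spin. The t₂g³e_g¹ (high-spin) configuration has an unevenly filled e_g set; the Jahn–Teller theorem predicts a tetragonal distortion (typically axial elongation) to lift the degeneracy.
[Ru(CN)₆]⁴−: Each cyanide is −1; balancing the −4 overall charge requires Ru(II). Group 8 minus oxidation state 2 gives a d⁶ configuration. A 4d ion has a large Δₒ and is invariably low-spin. The d⁶ configuration leaves the e_g set evenly filled (or empty) — no strong Jahn–Teller driving force.

[CrCl₆]⁴−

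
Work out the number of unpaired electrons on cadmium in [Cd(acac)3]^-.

Each acetylacetonate is −1; balancing the −1 overall charge requires Cd(II).
Cd sits in group 12, so the d-electron count is 12 − 2 = 10.
Counting donor atoms: 3×acetylacetonate (bidentate) → 6 donors. Coordination number = 6.
In an octahedral field the d¹⁰ configuration is t₂g⁶e_g⁴, giving 0 unpaired electrons.

0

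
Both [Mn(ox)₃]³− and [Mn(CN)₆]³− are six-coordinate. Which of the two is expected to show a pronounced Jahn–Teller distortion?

[Mn(ox)₃]³−: Each oxalate is −2; balancing the −3 overall charge requires Mn(III). Manganese is a group-7 element; Mn(III) is therefore d⁴. Oxalate is a weak-field ligand for a first-row metal, so the complex is high-spin. The t₂g³e_g¹ (high-spin) configuration has an unevenly filled e_g set; the Jahn–Teller theorem predicts a tetragonal distortion (typically axial elongation) to lift the degeneracy.
[Mn(CN)₆]³−: Ligand charges: each cyanide is −1. With an overall charge of −3 the manganese centre must be in the +3 oxidation state. Manganese is a group-7 element; Mn(III) is therefore d⁴. Cyanide is a strong-field ligand (high in the spectrochemical series) for a first-row metal, so the complex is low-spin. The d⁴ configuration leaves the e_g set evenly filled (or empty) — no strong Jahn–Teller driving force.

[Mn(ox)₃]³−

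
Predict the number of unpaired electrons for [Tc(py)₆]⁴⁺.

3 unpaired electrons

Ligand charges: pyridine is neutral. With an overall charge of +4 the technetium centre must be in the +4 oxidation state.
Tc sits in group 7, so the d-electron count is 7 − 4 = 3.
In an octahedral field the d³ configuration is t₂g³e_g⁰ (only one arrangement possible), giving 3 unpaired electrons.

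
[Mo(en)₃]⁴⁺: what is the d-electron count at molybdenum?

d²

Ligand charges: ethylenediamine is neutral. With an overall charge of +4 the molybdenum centre must be in the +4 oxidation state.
Molybdenum is a group-6 element; Mo(IV) is therefore d².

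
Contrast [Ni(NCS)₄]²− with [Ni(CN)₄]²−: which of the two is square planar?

For [Ni(NCS)₄]²−: Summing ligand charges against the −2 overall charge gives an oxidation state of +2 for nickel. Nickel is a group-10 element; Ni(II) is therefore d⁸. Isothiocyanate is a weak-field ligand. With weak-field ligands the CFSE gain from square planar is small, so a 3d d⁸ ion takes the sterically preferred tetrahedral geometry. → tetrahedral.
For [Ni(CN)₄]²−: Ligand charges: each cyanide is −1. With an overall charge of −2 the nickel centre must be in the +2 oxidation state. Ni sits in group 10, so the d-electron count is 10 − 2 = 8. Cyanide is a strong-field ligand (high in the spectrochemical series). A 3d d⁸ ion with strong-field ligands gains enough CFSE to favour square planar over tetrahedral. → square planar.

[Ni(CN)₄]²−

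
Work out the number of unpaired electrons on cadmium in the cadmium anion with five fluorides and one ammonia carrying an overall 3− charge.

Ligand charges: each fluoride is −1; ammonia is neutral. With an overall charge of −3 the cadmium centre must be in the +2 oxidation state.
Cadmium is a group-12 element; Cd(II) is therefore d¹⁰.
In an octahedral field the d¹⁰ configuration is t₂g⁶e_g⁴, giving 0 unpaired electrons.

0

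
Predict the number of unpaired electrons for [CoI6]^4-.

3

Each iodide is −1; balancing the −4 overall charge requires Co(II).
Cobalt is a group-9 element; Co(II) is therefore d⁷.
The spin state decides the count: Iodide is a weak-field ligand for a first-row metal, so the complex is high-spin.
An octahedral high-spin d⁷ ion is t₂g⁵e_g², giving 3 unpaired electrons.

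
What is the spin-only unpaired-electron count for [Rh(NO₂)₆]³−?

0

Ligand charges: each nitro (N-bound nitrite) is −1. With an overall charge of −3 the rhodium centre must be in the +3 oxidation state.
Rh sits in group 9, so the d-electron count is 9 − 3 = 6.
The spin state decides the count: a 4d ion has a large Δₒ and is invariably low-spin.
An octahedral low-spin d⁶ ion is t₂g⁶e_g⁰, giving 0 unpaired electrons.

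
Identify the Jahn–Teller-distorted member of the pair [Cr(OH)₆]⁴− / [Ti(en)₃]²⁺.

[Cr(OH)₆]⁴−

[Cr(OH)₆]⁴−: Each hydroxide is −1; balancing the −4 overall charge requires Cr(II). Group 6 minus oxidation state 2 gives a d⁴ configuration. Hydroxide is a weak-field ligand for a first-row metal, so the complex is high-spin. The t₂g³e_g¹ (high-spin) configuration has an unevenly filled e_g set; the Jahn–Teller theorem predicts a tetragonal distortion (typically axial elongation) to lift the degeneracy.
[Ti(en)₃]²⁺: Summing ligand charges against the +2 overall charge gives an oxidation state of +2 for titanium. Group 4 minus oxidation state 2 gives a d² configuration. The d² configuration leaves the e_g set evenly filled (or empty) — no strong Jahn–Teller driving force.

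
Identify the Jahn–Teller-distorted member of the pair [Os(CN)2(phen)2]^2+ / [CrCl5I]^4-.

[CrCl5I]^4-

[Os(CN)2(phen)2]^2+: Each cyanide is −1; 1,10-phenanthroline is neutral; balancing the +2 overall charge requires Os(IV). Osmium is a group-8 element; Os(IV) is therefore d⁴. A 5d ion has a large Δₒ and is invariably low-spin. The d⁴ configuration leaves the e_g set evenly filled (or empty) — no strong Jahn–Teller driving force.
[CrCl5I]^4-: Ligand charges: each chloride is −1; each iodide is −1. With an overall charge of −4 the chromium centre must be in the +2 oxidation state. Cr sits in group 6, so the d-electron count is 6 − 2 = 4. Chloride and iodide are weak-field ligands for a first-row metal, so the complex is high-spin. The t₂g³e_g¹ (high-spin) configuration has an unevenly filled e_g set; the Jahn–Teller theorem predicts a tetragonal distortion (typically axial elongation) to lift the degeneracy.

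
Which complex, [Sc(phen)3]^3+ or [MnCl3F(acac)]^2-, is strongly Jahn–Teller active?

[Sc(phen)3]^3+: Summing ligand charges against the +3 overall charge gives an oxidation state of +3 for scandium. Scandium is a group-3 element; Sc(III) is therefore d⁰. The d⁰ configuration leaves the e_g set evenly filled (or empty) — no strong Jahn–Teller driving force.
[MnCl3F(acac)]^2-: Ligand charges: each chloride is −1; each fluoride is −1; each acetylacetonate is −1. With an overall charge of −2 the manganese centre must be in the +3 oxidation state. Mn sits in group 7, so the d-electron count is 7 − 3 = 4. Acetylacetonate, chloride, and fluoride are weak-field ligands for a first-row metal, so the complex is high-spin. The t₂g³e_g¹ (high-spin) configuration has an unevenly filled e_g set; the Jahn–Teller theorem predicts a tetragonal distortion (typically axial elongation) to lift the degeneracy.

[MnCl3F(acac)]^2-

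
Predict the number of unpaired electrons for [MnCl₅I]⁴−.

Each chloride is −1; each iodide is −1; balancing the −4 overall charge requires Mn(II).
Manganese is a group-7 element; Mn(II) is therefore d⁵.
The spin state decides the count: Chloride and iodide are weak-field ligands for a first-row metal, so the complex is high-spin.
An octahedral high-spin d⁵ ion is t₂g³e_g², giving 5 unpaired electrons.

5 unpaired electrons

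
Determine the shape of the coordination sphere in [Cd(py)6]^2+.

Summing ligand charges against the +2 overall charge gives an oxidation state of +2 for cadmium.
Cadmium is a group-12 element; Cd(II) is therefore d¹⁰.
Coordination number: 6.
Six donors around a single metal centre give an octahedral coordination sphere.

octahedral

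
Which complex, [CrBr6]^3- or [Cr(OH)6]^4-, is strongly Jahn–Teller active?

[Cr(OH)6]^4-

[CrBr6]^3-: Summing ligand charges against the −3 overall charge gives an oxidation state of +3 for chromium. Chromium is a group-6 element; Cr(III) is therefore d³. The d³ configuration leaves the e_g set evenly filled (or empty) — no strong Jahn–Teller driving force.
[Cr(OH)6]^4-: Summing ligand charges against the −4 overall charge gives an oxidation state of +2 for chromium. Group 6 minus oxidation state 2 gives a d⁴ configuration. Hydroxide is a weak-field ligand for a first-row metal, so the complex is high-spin. The t₂g³e_g¹ (high-spin) configuration has an unevenly filled e_g set; the Jahn–Teller theorem predicts a tetragonal distortion (typically axial elongation) to lift the degeneracy.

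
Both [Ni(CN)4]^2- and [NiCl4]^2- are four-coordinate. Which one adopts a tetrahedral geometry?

For [Ni(CN)4]^2-: Ligand charges: each cyanide is −1. With an overall charge of −2 the nickel centre must be in the +2 oxidation state. Ni sits in group 10, so the d-electron count is 10 − 2 = 8. Cyanide is a strong-field ligand (high in the spectrochemical series). A 3d d⁸ ion with strong-field ligands gains enough CFSE to favour square planar over tetrahedral. → square planar.
For [NiCl4]^2-: Summing ligand charges against the −2 overall charge gives an oxidation state of +2 for nickel. Ni sits in group 10, so the d-electron count is 10 − 2 = 8. Chloride is a weak-field ligand. With weak-field ligands the CFSE gain from square planar is small, so a 3d d⁸ ion takes the sterically preferred tetrahedral geometry. → tetrahedral.

[NiCl4]^2-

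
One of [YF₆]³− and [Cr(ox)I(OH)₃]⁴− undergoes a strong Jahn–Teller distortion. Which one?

[YF₆]³−: Ligand charges: each fluoride is −1. With an overall charge of −3 the yttrium centre must be in the +3 oxidation state. Yttrium is a group-3 element; Y(III) is therefore d⁰. The d⁰ configuration leaves the e_g set evenly filled (or empty) — no strong Jahn–Teller driving force.
[Cr(ox)I(OH)₃]⁴−: Each oxalate is −2; each iodide is −1; each hydroxide is −1; balancing the −4 overall charge requires Cr(II). Cr sits in group 6, so the d-electron count is 6 − 2 = 4. Hydroxide, iodide, and oxalate are weak-field ligands for a first-row metal, so the complex is high-spin. The t₂g³e_g¹ (high-spin) configuration has an unevenly filled e_g set; the Jahn–Teller theorem predicts a tetragonal distortion (typically axial elongation) to lift the degeneracy.

[Cr(ox)I(OH)₃]⁴−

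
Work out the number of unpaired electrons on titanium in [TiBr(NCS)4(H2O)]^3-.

2 unpaired electrons

Summing ligand charges against the −3 overall charge gives an oxidation state of +2 for titanium.
Titanium is a group-4 element; Ti(II) is therefore d².
In an octahedral field the d² configuration is t₂g²e_g⁰ (only one arrangement possible), giving 2 unpaired electrons.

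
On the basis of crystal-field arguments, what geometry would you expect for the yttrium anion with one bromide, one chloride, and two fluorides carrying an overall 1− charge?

Each bromide is −1; each chloride is −1; each fluoride is −1; balancing the −1 overall charge requires Y(III).
Y sits in group 3, so the d-electron count is 3 − 3 = 0.
With 4 monodentate ligands the coordination number is 4.
A d⁰ ion has no crystal-field stabilisation preference between square planar and tetrahedral, so four ligands adopt the sterically favoured tetrahedral geometry.

tetrahedral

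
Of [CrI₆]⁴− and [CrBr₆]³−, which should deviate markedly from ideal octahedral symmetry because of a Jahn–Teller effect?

[CrI₆]⁴−

[CrI₆]⁴−: Each iodide is −1; balancing the −4 overall charge requires Cr(II). Chromium is a group-6 element; Cr(II) is therefore d⁴. Iodide is a weak-field ligand for a first-row metal, so the complex is high-spin. The t₂g³e_g¹ (high-spin) configuration has an unevenly filled e_g set; the Jahn–Teller theorem predicts a tetragonal distortion (typically axial elongation) to lift the degeneracy.
[CrBr₆]³−: Each bromide is −1; balancing the −3 overall charge requires Cr(III). Cr sits in group 6, so the d-electron count is 6 − 3 = 3. The d³ configuration leaves the e_g set evenly filled (or empty) — no strong Jahn–Teller driving force.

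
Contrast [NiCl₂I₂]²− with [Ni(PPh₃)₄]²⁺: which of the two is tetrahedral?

[NiCl₂I₂]²−

For [NiCl₂I₂]²−: Summing ligand charges against the −2 overall charge gives an oxidation state of +2 for nickel. Ni sits in group 10, so the d-electron count is 10 − 2 = 8. Chloride and iodide are weak-field ligands. With weak-field ligands the CFSE gain from square planar is small, so a 3d d⁸ ion takes the sterically preferred tetrahedral geometry. → tetrahedral.
For [Ni(PPh₃)₄]²⁺: Triphenylphosphine is neutral; balancing the +2 overall charge requires Ni(II). Group 10 minus oxidation state 2 gives a d⁸ configuration. Triphenylphosphine is a strong-field ligand (high in the spectrochemical series). A 3d d⁸ ion with strong-field ligands gains enough CFSE to favour square planar over tetrahedral. → square planar.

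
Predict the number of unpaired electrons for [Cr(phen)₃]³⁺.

Summing ligand charges against the +3 overall charge gives an oxidation state of +3 for chromium.
Group 6 minus oxidation state 3 gives a d³ configuration.
Counting donor atoms: 3×1,10-phenanthroline (bidentate) → 6 donors. Coordination number = 6.
In an octahedral field the d³ configuration is t₂g³e_g⁰ (only one arrangement possible), giving 3 unpaired electrons.

3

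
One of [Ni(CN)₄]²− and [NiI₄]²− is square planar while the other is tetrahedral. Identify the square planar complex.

For [Ni(CN)₄]²−: Each cyanide is −1; balancing the −2 overall charge requires Ni(II). Nickel is a group-10 element; Ni(II) is therefore d⁸. Cyanide is a strong-field ligand (high in the spectrochemical series). A 3d d⁸ ion with strong-field ligands gains enough CFSE to favour square planar over tetrahedral. → square planar.
For [NiI₄]²−: Ligand charges: each iodide is −1. With an overall charge of −2 the nickel centre must be in the +2 oxidation state. Group 10 minus oxidation state 2 gives a d⁸ configuration. Iodide is a weak-field ligand. With weak-field ligands the CFSE gain from square planar is small, so a 3d d⁸ ion takes the sterically preferred tetrahedral geometry. → tetrahedral.

[Ni(CN)₄]²−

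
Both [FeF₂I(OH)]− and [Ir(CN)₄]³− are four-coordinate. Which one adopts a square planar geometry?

For [FeF₂I(OH)]−: Summing ligand charges against the −1 overall charge gives an oxidation state of +3 for iron. Iron is a group-8 element; Fe(III) is therefore d⁵. A high-spin d⁵ ion has zero CFSE in either geometry, so four ligands adopt the sterically favoured tetrahedral geometry. → tetrahedral.
For [Ir(CN)₄]³−: Summing ligand charges against the −3 overall charge gives an oxidation state of +1 for iridium. Group 9 minus oxidation state 1 gives a d⁸ configuration. A 5d d⁸ ion has a large crystal-field splitting; square planar leaves the high-energy d_{x²−y²} orbital empty and maximises CFSE. → square planar.

[Ir(CN)₄]³−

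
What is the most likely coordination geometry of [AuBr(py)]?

Ligand charges: each bromide is −1; pyridine is neutral. With an overall charge of 0 the gold centre must be in the +1 oxidation state.
Au sits in group 11, so the d-electron count is 11 − 1 = 10.
Coordination number: 2.
A d¹⁰ ion with only two ligands adopts a linear arrangement (sp hybridisation; no CFSE preference).

linear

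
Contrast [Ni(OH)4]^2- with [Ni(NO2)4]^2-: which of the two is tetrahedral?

For [Ni(OH)4]^2-: Each hydroxide is −1; balancing the −2 overall charge requires Ni(II). Ni sits in group 10, so the d-electron count is 10 − 2 = 8. Hydroxide is a weak-field ligand. With weak-field ligands the CFSE gain from square planar is small, so a 3d d⁸ ion takes the sterically preferred tetrahedral geometry. → tetrahedral.
For [Ni(NO2)4]^2-: Ligand charges: each nitro (N-bound nitrite) is −1. With an overall charge of −2 the nickel centre must be in the +2 oxidation state. Group 10 minus oxidation state 2 gives a d⁸ configuration. Nitro (N-bound nitrite) is a strong-field ligand (high in the spectrochemical series). A 3d d⁸ ion with strong-field ligands gains enough CFSE to favour square planar over tetrahedral. → square planar.

[Ni(OH)4]^2-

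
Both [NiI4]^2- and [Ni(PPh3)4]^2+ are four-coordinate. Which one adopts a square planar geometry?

For [NiI4]^2-: Each iodide is −1; balancing the −2 overall charge requires Ni(II). Ni sits in group 10, so the d-electron count is 10 − 2 = 8. Iodide is a weak-field ligand. With weak-field ligands the CFSE gain from square planar is small, so a 3d d⁸ ion takes the sterically preferred tetrahedral geometry. → tetrahedral.
For [Ni(PPh3)4]^2+: Summing ligand charges against the +2 overall charge gives an oxidation state of +2 for nickel. Ni sits in group 10, so the d-electron count is 10 − 2 = 8. Triphenylphosphine is a strong-field ligand (high in the spectrochemical series). A 3d d⁸ ion with strong-field ligands gains enough CFSE to favour square planar over tetrahedral. → square planar.

[Ni(PPh3)4]^2+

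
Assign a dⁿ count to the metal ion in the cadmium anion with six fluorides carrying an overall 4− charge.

d¹⁰

Each fluoride is −1; balancing the −4 overall charge requires Cd(II).
Cadmium is a group-12 element; Cd(II) is therefore d¹⁰.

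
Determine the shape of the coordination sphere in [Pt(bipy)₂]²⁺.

Summing ligand charges against the +2 overall charge gives an oxidation state of +2 for platinum.
Platinum is a group-10 element; Pt(II) is therefore d⁸.
Counting donor atoms: 2×2,2′-bipyridine (bidentate) → 4 donors. Coordination number = 4.
A 5d d⁸ ion has a large crystal-field splitting; square planar leaves the high-energy d_{x²−y²} orbital empty and maximises CFSE.

square planar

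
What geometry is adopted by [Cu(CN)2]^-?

linear

Summing ligand charges against the −1 overall charge gives an oxidation state of +1 for copper.
Copper is a group-11 element; Cu(I) is therefore d¹⁰.
Coordination number: 2.
A d¹⁰ ion with only two ligands adopts a linear arrangement (sp hybridisation; no CFSE preference).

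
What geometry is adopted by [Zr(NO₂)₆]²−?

Ligand charges: each nitro (N-bound nitrite) is −1. With an overall charge of −2 the zirconium centre must be in the +4 oxidation state.
Zr sits in group 4, so the d-electron count is 4 − 4 = 0.
Coordination number: 6.
Six donors around a single metal centre give an octahedral coordination sphere.

octahedral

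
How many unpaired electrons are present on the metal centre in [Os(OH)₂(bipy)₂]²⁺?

2

Each hydroxide is −1; 2,2′-bipyridine is neutral; balancing the +2 overall charge requires Os(IV).
Os sits in group 8, so the d-electron count is 8 − 4 = 4.
Counting donor atoms: 2×hydroxide (monodentate) → 2 donors; 2×2,2′-bipyridine (bidentate) → 4 donors. Coordination number = 6.
The spin state decides the count: a 5d ion has a large Δₒ and is invariably low-spin.
An octahedral low-spin d⁴ ion is t₂g⁴e_g⁰, giving 2 unpaired electrons.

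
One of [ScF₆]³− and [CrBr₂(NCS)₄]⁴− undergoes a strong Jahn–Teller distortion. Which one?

[CrBr₂(NCS)₄]⁴−

[ScF₆]³−: Each fluoride is −1; balancing the −3 overall charge requires Sc(III). Group 3 minus oxidation state 3 gives a d⁰ configuration. The d⁰ configuration leaves the e_g set evenly filled (or empty) — no strong Jahn–Teller driving force.
[CrBr₂(NCS)₄]⁴−: Summing ligand charges against the −4 overall charge gives an oxidation state of +2 for chromium. Group 6 minus oxidation state 2 gives a d⁴ configuration. Bromide and isothiocyanate are weak-field ligands for a first-row metal, so the complex is high-spin. The t₂g³e_g¹ (high-spin) configuration has an unevenly filled e_g set; the Jahn–Teller theorem predicts a tetragonal distortion (typically axial elongation) to lift the degeneracy.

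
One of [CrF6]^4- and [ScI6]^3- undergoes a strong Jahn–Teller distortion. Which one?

[CrF6]^4-

[CrF6]^4-: Summing ligand charges against the −4 overall charge gives an oxidation state of +2 for chromium. Chromium is a group-6 element; Cr(II) is therefore d⁴. Fluoride is a weak-field ligand for a first-row metal, so the complex is high-spin. The t₂g³e_g¹ (high-spin) configuration has an unevenly filled e_g set; the Jahn–Teller theorem predicts a tetragonal distortion (typically axial elongation) to lift the degeneracy.
[ScI6]^3-: Summing ligand charges against the −3 overall charge gives an oxidation state of +3 for scandium. Sc sits in group 3, so the d-electron count is 3 − 3 = 0. The d⁰ configuration leaves the e_g set evenly filled (or empty) — no strong Jahn–Teller driving force.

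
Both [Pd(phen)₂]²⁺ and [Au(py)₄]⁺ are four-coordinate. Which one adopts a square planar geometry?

For [Pd(phen)₂]²⁺: Ligand charges: 1,10-phenanthroline is neutral. With an overall charge of +2 the palladium centre must be in the +2 oxidation state. Group 10 minus oxidation state 2 gives a d⁸ configuration. A 4d d⁸ ion has a large crystal-field splitting; square planar leaves the high-energy d_{x²−y²} orbital empty and maximises CFSE. → square planar.
For [Au(py)₄]⁺: Summing ligand charges against the +1 overall charge gives an oxidation state of +1 for gold. Au sits in group 11, so the d-electron count is 11 − 1 = 10. A d¹⁰ ion has no crystal-field stabilisation preference between square planar and tetrahedral, so four ligands adopt the sterically favoured tetrahedral geometry. → tetrahedral.

[Pd(phen)₂]²⁺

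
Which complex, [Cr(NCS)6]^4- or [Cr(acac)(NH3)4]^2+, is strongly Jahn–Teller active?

[Cr(NCS)6]^4-

[Cr(NCS)6]^4-: Each isothiocyanate is −1; balancing the −4 overall charge requires Cr(II). Group 6 minus oxidation state 2 gives a d⁴ configuration. Isothiocyanate is a weak-field ligand for a first-row metal, so the complex is high-spin. The t₂g³e_g¹ (high-spin) configuration has an unevenly filled e_g set; the Jahn–Teller theorem predicts a tetragonal distortion (typically axial elongation) to lift the degeneracy.
[Cr(acac)(NH3)4]^2+: Ligand charges: each acetylacetonate is −1; ammonia is neutral. With an overall charge of +2 the chromium centre must be in the +3 oxidation state. Cr sits in group 6, so the d-electron count is 6 − 3 = 3. The d³ configuration leaves the e_g set evenly filled (or empty) — no strong Jahn–Teller driving force.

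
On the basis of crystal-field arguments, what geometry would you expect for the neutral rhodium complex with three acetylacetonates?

octahedral

Summing ligand charges against the 0 overall charge gives an oxidation state of +3 for rhodium.
Rh sits in group 9, so the d-electron count is 9 − 3 = 6.
Counting donor atoms: 3×acetylacetonate (bidentate) → 6 donors. Coordination number = 6.
Six donors around a single metal centre give an octahedral coordination sphere.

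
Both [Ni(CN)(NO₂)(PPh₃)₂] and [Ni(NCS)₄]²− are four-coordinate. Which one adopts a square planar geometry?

[Ni(CN)(NO₂)(PPh₃)₂]

For [Ni(CN)(NO₂)(PPh₃)₂]: Each cyanide is −1; each nitro (N-bound nitrite) is −1; triphenylphosphine is neutral; balancing the 0 overall charge requires Ni(II). Ni sits in group 10, so the d-electron count is 10 − 2 = 8. Cyanide, nitro (N-bound nitrite), and triphenylphosphine are strong-field ligands (high in the spectrochemical series). A 3d d⁸ ion with strong-field ligands gains enough CFSE to favour square planar over tetrahedral. → square planar.
For [Ni(NCS)₄]²−: Each isothiocyanate is −1; balancing the −2 overall charge requires Ni(II). Nickel is a group-10 element; Ni(II) is therefore d⁸. Isothiocyanate is a weak-field ligand. With weak-field ligands the CFSE gain from square planar is small, so a 3d d⁸ ion takes the sterically preferred tetrahedral geometry. → tetrahedral.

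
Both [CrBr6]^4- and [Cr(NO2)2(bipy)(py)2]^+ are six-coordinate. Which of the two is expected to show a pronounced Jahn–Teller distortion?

[CrBr6]^4-

[CrBr6]^4-: Summing ligand charges against the −4 overall charge gives an oxidation state of +2 for chromium. Group 6 minus oxidation state 2 gives a d⁴ configuration. Bromide is a weak-field ligand for a first-row metal, so the complex is high-spin. The t₂g³e_g¹ (high-spin) configuration has an unevenly filled e_g set; the Jahn–Teller theorem predicts a tetragonal distortion (typically axial elongation) to lift the degeneracy.
[Cr(NO2)2(bipy)(py)2]^+: Ligand charges: each nitro (N-bound nitrite) is −1; 2,2′-bipyridine is neutral; pyridine is neutral. With an overall charge of +1 the chromium centre must be in the +3 oxidation state. Cr sits in group 6, so the d-electron count is 6 − 3 = 3. The d³ configuration leaves the e_g set evenly filled (or empty) — no strong Jahn–Teller driving force.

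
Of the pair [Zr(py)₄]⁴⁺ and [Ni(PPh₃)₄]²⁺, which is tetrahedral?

For [Zr(py)₄]⁴⁺: Ligand charges: pyridine is neutral. With an overall charge of +4 the zirconium centre must be in the +4 oxidation state. Zr sits in group 4, so the d-electron count is 4 − 4 = 0. A d⁰ ion has no crystal-field stabilisation preference between square planar and tetrahedral, so four ligands adopt the sterically favoured tetrahedral geometry. → tetrahedral.
For [Ni(PPh₃)₄]²⁺: Ligand charges: triphenylphosphine is neutral. With an overall charge of +2 the nickel centre must be in the +2 oxidation state. Ni sits in group 10, so the d-electron count is 10 − 2 = 8. Triphenylphosphine is a strong-field ligand (high in the spectrochemical series). A 3d d⁸ ion with strong-field ligands gains enough CFSE to favour square planar over tetrahedral. → square planar.

[Zr(py)₄]⁴⁺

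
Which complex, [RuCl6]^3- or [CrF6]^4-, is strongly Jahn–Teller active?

[CrF6]^4-

[RuCl6]^3-: Summing ligand charges against the −3 overall charge gives an oxidation state of +3 for ruthenium. Ru sits in group 8, so the d-electron count is 8 − 3 = 5. A 4d ion has a large Δₒ and is invariably low-spin. The d⁵ configuration leaves the e_g set evenly filled (or empty) — no strong Jahn–Teller driving force.
[CrF6]^4-: Each fluoride is −1; balancing the −4 overall charge requires Cr(II). Group 6 minus oxidation state 2 gives a d⁴ configuration. Fluoride is a weak-field ligand for a first-row metal, so the complex is high-spin. The t₂g³e_g¹ (high-spin) configuration has an unevenly filled e_g set; the Jahn–Teller theorem predicts a tetragonal distortion (typically axial elongation) to lift the degeneracy.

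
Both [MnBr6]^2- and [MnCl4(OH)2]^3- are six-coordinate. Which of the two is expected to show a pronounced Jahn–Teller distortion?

[MnCl4(OH)2]^3-

[MnBr6]^2-: Ligand charges: each bromide is −1. With an overall charge of −2 the manganese centre must be in the +4 oxidation state. Group 7 minus oxidation state 4 gives a d³ configuration. The d³ configuration leaves the e_g set evenly filled (or empty) — no strong Jahn–Teller driving force.
[MnCl4(OH)2]^3-: Summing ligand charges against the −3 overall charge gives an oxidation state of +3 for manganese. Manganese is a group-7 element; Mn(III) is therefore d⁴. Chloride and hydroxide are weak-field ligands for a first-row metal, so the complex is high-spin. The t₂g³e_g¹ (high-spin) configuration has an unevenly filled e_g set; the Jahn–Teller theorem predicts a tetragonal distortion (typically axial elongation) to lift the degeneracy.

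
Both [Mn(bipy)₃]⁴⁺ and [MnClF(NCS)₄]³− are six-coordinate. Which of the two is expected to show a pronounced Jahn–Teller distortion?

[Mn(bipy)₃]⁴⁺: 2,2′-bipyridine is neutral; balancing the +4 overall charge requires Mn(IV). Group 7 minus oxidation state 4 gives a d³ configuration. The d³ configuration leaves the e_g set evenly filled (or empty) — no strong Jahn–Teller driving force.
[MnClF(NCS)₄]³−: Each chloride is −1; each fluoride is −1; each isothiocyanate is −1; balancing the −3 overall charge requires Mn(III). Group 7 minus oxidation state 3 gives a d⁴ configuration. Chloride, fluoride, and isothiocyanate are weak-field ligands for a first-row metal, so the complex is high-spin. The t₂g³e_g¹ (high-spin) configuration has an unevenly filled e_g set; the Jahn–Teller theorem predicts a tetragonal distortion (typically axial elongation) to lift the degeneracy.

[MnClF(NCS)₄]³−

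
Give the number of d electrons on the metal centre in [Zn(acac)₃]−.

d10

Each acetylacetonate is −1; balancing the −1 overall charge requires Zn(II).
Zn sits in group 12, so the d-electron count is 12 − 2 = 10.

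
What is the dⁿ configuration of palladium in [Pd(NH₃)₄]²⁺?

Ligand charges: ammonia is neutral. With an overall charge of +2 the palladium centre must be in the +2 oxidation state.
Group 10 minus oxidation state 2 gives a d⁸ configuration.

d8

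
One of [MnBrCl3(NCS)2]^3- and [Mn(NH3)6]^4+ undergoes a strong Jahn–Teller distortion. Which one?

[MnBrCl3(NCS)2]^3-

[MnBrCl3(NCS)2]^3-: Summing ligand charges against the −3 overall charge gives an oxidation state of +3 for manganese. Mn sits in group 7, so the d-electron count is 7 − 3 = 4. Bromide, chloride, and isothiocyanate are weak-field ligands for a first-row metal, so the complex is high-spin. The t₂g³e_g¹ (high-spin) configuration has an unevenly filled e_g set; the Jahn–Teller theorem predicts a tetragonal distortion (typically axial elongation) to lift the degeneracy.
[Mn(NH3)6]^4+: Ligand charges: ammonia is neutral. With an overall charge of +4 the manganese centre must be in the +4 oxidation state. Group 7 minus oxidation state 4 gives a d³ configuration. The d³ configuration leaves the e_g set evenly filled (or empty) — no strong Jahn–Teller driving force.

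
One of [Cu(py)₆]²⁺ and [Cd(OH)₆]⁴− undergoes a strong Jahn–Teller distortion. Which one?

[Cu(py)₆]²⁺

[Cu(py)₆]²⁺: Summing ligand charges against the +2 overall charge gives an oxidation state of +2 for copper. Cu sits in group 11, so the d-electron count is 11 − 2 = 9. The t₂g⁶e_g³ configuration has an unevenly filled e_g set; the Jahn–Teller theorem predicts a tetragonal distortion (typically axial elongation) to lift the degeneracy.
[Cd(OH)₆]⁴−: Ligand charges: each hydroxide is −1. With an overall charge of −4 the cadmium centre must be in the +2 oxidation state. Cd sits in group 12, so the d-electron count is 12 − 2 = 10. The d¹⁰ configuration leaves the e_g set evenly filled (or empty) — no strong Jahn–Teller driving force.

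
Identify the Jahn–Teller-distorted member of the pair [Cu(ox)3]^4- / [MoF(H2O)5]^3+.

[Cu(ox)3]^4-: Summing ligand charges against the −4 overall charge gives an oxidation state of +2 for copper. Copper is a group-11 element; Cu(II) is therefore d⁹. The t₂g⁶e_g³ configuration has an unevenly filled e_g set; the Jahn–Teller theorem predicts a tetragonal distortion (typically axial elongation) to lift the degeneracy.
[MoF(H2O)5]^3+: Summing ligand charges against the +3 overall charge gives an oxidation state of +4 for molybdenum. Group 6 minus oxidation state 4 gives a d² configuration. The d² configuration leaves the e_g set evenly filled (or empty) — no strong Jahn–Teller driving force.

[Cu(ox)3]^4-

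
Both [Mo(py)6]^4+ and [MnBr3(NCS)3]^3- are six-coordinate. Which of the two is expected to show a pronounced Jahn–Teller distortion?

[MnBr3(NCS)3]^3-

[Mo(py)6]^4+: Pyridine is neutral; balancing the +4 overall charge requires Mo(IV). Group 6 minus oxidation state 4 gives a d² configuration. The d² configuration leaves the e_g set evenly filled (or empty) — no strong Jahn–Teller driving force.
[MnBr3(NCS)3]^3-: Summing ligand charges against the −3 overall charge gives an oxidation state of +3 for manganese. Group 7 minus oxidation state 3 gives a d⁴ configuration. Bromide and isothiocyanate are weak-field ligands for a first-row metal, so the complex is high-spin. The t₂g³e_g¹ (high-spin) configuration has an unevenly filled e_g set; the Jahn–Teller theorem predicts a tetragonal distortion (typically axial elongation) to lift the degeneracy.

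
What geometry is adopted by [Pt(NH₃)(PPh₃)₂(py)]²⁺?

square planar

Ammonia is neutral; triphenylphosphine is neutral; pyridine is neutral; balancing the +2 overall charge requires Pt(II).
Group 10 minus oxidation state 2 gives a d⁸ configuration.
Coordination number: 4.
A 5d d⁸ ion has a large crystal-field splitting; square planar leaves the high-energy d_{x²−y²} orbital empty and maximises CFSE.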